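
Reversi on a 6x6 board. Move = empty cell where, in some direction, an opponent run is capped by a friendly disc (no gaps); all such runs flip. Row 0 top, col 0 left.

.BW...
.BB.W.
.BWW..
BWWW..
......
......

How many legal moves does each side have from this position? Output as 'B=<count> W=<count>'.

Answer: B=7 W=3

Derivation:
-- B to move --
(0,3): flips 1 -> legal
(0,4): no bracket -> illegal
(0,5): no bracket -> illegal
(1,3): no bracket -> illegal
(1,5): no bracket -> illegal
(2,0): no bracket -> illegal
(2,4): flips 2 -> legal
(2,5): no bracket -> illegal
(3,4): flips 4 -> legal
(4,0): no bracket -> illegal
(4,1): flips 1 -> legal
(4,2): flips 2 -> legal
(4,3): flips 1 -> legal
(4,4): flips 2 -> legal
B mobility = 7
-- W to move --
(0,0): flips 2 -> legal
(0,3): no bracket -> illegal
(1,0): flips 1 -> legal
(1,3): no bracket -> illegal
(2,0): flips 2 -> legal
(4,0): no bracket -> illegal
(4,1): no bracket -> illegal
W mobility = 3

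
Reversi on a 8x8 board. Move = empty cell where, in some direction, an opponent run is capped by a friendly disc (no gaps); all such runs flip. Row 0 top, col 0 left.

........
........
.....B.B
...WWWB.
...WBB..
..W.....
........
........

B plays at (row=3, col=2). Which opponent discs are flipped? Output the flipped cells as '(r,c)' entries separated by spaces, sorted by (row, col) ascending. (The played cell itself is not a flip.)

Dir NW: first cell '.' (not opp) -> no flip
Dir N: first cell '.' (not opp) -> no flip
Dir NE: first cell '.' (not opp) -> no flip
Dir W: first cell '.' (not opp) -> no flip
Dir E: opp run (3,3) (3,4) (3,5) capped by B -> flip
Dir SW: first cell '.' (not opp) -> no flip
Dir S: first cell '.' (not opp) -> no flip
Dir SE: opp run (4,3), next='.' -> no flip

Answer: (3,3) (3,4) (3,5)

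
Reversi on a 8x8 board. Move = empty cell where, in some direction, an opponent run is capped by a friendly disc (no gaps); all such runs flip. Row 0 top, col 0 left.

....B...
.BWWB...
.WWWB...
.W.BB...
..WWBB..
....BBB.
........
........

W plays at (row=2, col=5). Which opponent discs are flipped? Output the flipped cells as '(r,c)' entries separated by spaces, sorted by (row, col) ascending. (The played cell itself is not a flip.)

Answer: (2,4) (3,4)

Derivation:
Dir NW: opp run (1,4), next='.' -> no flip
Dir N: first cell '.' (not opp) -> no flip
Dir NE: first cell '.' (not opp) -> no flip
Dir W: opp run (2,4) capped by W -> flip
Dir E: first cell '.' (not opp) -> no flip
Dir SW: opp run (3,4) capped by W -> flip
Dir S: first cell '.' (not opp) -> no flip
Dir SE: first cell '.' (not opp) -> no flip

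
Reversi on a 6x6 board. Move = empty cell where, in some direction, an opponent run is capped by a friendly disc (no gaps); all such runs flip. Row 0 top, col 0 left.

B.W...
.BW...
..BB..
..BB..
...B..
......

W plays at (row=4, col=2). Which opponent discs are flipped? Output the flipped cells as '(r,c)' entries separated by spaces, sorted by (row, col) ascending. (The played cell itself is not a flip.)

Answer: (2,2) (3,2)

Derivation:
Dir NW: first cell '.' (not opp) -> no flip
Dir N: opp run (3,2) (2,2) capped by W -> flip
Dir NE: opp run (3,3), next='.' -> no flip
Dir W: first cell '.' (not opp) -> no flip
Dir E: opp run (4,3), next='.' -> no flip
Dir SW: first cell '.' (not opp) -> no flip
Dir S: first cell '.' (not opp) -> no flip
Dir SE: first cell '.' (not opp) -> no flip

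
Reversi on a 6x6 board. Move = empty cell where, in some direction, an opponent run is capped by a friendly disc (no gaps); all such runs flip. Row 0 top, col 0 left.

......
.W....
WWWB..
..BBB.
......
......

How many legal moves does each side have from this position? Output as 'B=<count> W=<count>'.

-- B to move --
(0,0): flips 2 -> legal
(0,1): no bracket -> illegal
(0,2): no bracket -> illegal
(1,0): flips 1 -> legal
(1,2): flips 1 -> legal
(1,3): no bracket -> illegal
(3,0): no bracket -> illegal
(3,1): no bracket -> illegal
B mobility = 3
-- W to move --
(1,2): no bracket -> illegal
(1,3): no bracket -> illegal
(1,4): no bracket -> illegal
(2,4): flips 1 -> legal
(2,5): no bracket -> illegal
(3,1): no bracket -> illegal
(3,5): no bracket -> illegal
(4,1): no bracket -> illegal
(4,2): flips 1 -> legal
(4,3): flips 1 -> legal
(4,4): flips 1 -> legal
(4,5): no bracket -> illegal
W mobility = 4

Answer: B=3 W=4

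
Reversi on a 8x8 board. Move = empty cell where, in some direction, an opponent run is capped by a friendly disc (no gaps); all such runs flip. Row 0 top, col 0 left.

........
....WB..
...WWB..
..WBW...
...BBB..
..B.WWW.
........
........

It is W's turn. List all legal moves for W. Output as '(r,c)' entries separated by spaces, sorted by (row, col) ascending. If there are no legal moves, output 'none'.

Answer: (0,6) (1,6) (2,2) (2,6) (3,5) (3,6) (4,2) (5,3) (6,1)

Derivation:
(0,4): no bracket -> illegal
(0,5): no bracket -> illegal
(0,6): flips 1 -> legal
(1,6): flips 2 -> legal
(2,2): flips 2 -> legal
(2,6): flips 1 -> legal
(3,5): flips 1 -> legal
(3,6): flips 2 -> legal
(4,1): no bracket -> illegal
(4,2): flips 1 -> legal
(4,6): no bracket -> illegal
(5,1): no bracket -> illegal
(5,3): flips 2 -> legal
(6,1): flips 2 -> legal
(6,2): no bracket -> illegal
(6,3): no bracket -> illegal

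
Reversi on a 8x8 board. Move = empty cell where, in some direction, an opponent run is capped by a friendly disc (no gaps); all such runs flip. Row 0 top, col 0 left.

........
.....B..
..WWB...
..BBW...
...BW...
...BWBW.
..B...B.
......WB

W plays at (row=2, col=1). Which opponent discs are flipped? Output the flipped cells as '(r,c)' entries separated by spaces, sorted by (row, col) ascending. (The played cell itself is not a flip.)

Dir NW: first cell '.' (not opp) -> no flip
Dir N: first cell '.' (not opp) -> no flip
Dir NE: first cell '.' (not opp) -> no flip
Dir W: first cell '.' (not opp) -> no flip
Dir E: first cell 'W' (not opp) -> no flip
Dir SW: first cell '.' (not opp) -> no flip
Dir S: first cell '.' (not opp) -> no flip
Dir SE: opp run (3,2) (4,3) capped by W -> flip

Answer: (3,2) (4,3)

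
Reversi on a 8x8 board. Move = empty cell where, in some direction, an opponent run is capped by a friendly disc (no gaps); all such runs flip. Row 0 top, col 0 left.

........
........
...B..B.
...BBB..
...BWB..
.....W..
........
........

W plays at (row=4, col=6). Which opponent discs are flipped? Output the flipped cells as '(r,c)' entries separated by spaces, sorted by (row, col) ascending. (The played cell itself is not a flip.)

Dir NW: opp run (3,5), next='.' -> no flip
Dir N: first cell '.' (not opp) -> no flip
Dir NE: first cell '.' (not opp) -> no flip
Dir W: opp run (4,5) capped by W -> flip
Dir E: first cell '.' (not opp) -> no flip
Dir SW: first cell 'W' (not opp) -> no flip
Dir S: first cell '.' (not opp) -> no flip
Dir SE: first cell '.' (not opp) -> no flip

Answer: (4,5)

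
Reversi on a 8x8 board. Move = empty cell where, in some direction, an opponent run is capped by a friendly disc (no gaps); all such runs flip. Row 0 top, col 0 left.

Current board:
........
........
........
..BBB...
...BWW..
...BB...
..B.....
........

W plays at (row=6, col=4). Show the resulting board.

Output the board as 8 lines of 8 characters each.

Answer: ........
........
........
..BBB...
...BWW..
...BW...
..B.W...
........

Derivation:
Place W at (6,4); scan 8 dirs for brackets.
Dir NW: opp run (5,3), next='.' -> no flip
Dir N: opp run (5,4) capped by W -> flip
Dir NE: first cell '.' (not opp) -> no flip
Dir W: first cell '.' (not opp) -> no flip
Dir E: first cell '.' (not opp) -> no flip
Dir SW: first cell '.' (not opp) -> no flip
Dir S: first cell '.' (not opp) -> no flip
Dir SE: first cell '.' (not opp) -> no flip
All flips: (5,4)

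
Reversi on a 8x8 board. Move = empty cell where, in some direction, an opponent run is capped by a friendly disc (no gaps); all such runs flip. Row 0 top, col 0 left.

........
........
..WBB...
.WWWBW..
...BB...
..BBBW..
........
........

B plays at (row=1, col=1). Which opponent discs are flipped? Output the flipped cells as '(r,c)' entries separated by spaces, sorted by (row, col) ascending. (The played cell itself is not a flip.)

Dir NW: first cell '.' (not opp) -> no flip
Dir N: first cell '.' (not opp) -> no flip
Dir NE: first cell '.' (not opp) -> no flip
Dir W: first cell '.' (not opp) -> no flip
Dir E: first cell '.' (not opp) -> no flip
Dir SW: first cell '.' (not opp) -> no flip
Dir S: first cell '.' (not opp) -> no flip
Dir SE: opp run (2,2) (3,3) capped by B -> flip

Answer: (2,2) (3,3)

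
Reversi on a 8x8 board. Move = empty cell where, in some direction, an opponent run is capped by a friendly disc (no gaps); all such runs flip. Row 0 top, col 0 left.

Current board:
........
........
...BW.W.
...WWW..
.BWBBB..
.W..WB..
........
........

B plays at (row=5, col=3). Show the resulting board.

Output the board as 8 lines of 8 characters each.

Answer: ........
........
...BW.W.
...WWW..
.BWBBB..
.W.BBB..
........
........

Derivation:
Place B at (5,3); scan 8 dirs for brackets.
Dir NW: opp run (4,2), next='.' -> no flip
Dir N: first cell 'B' (not opp) -> no flip
Dir NE: first cell 'B' (not opp) -> no flip
Dir W: first cell '.' (not opp) -> no flip
Dir E: opp run (5,4) capped by B -> flip
Dir SW: first cell '.' (not opp) -> no flip
Dir S: first cell '.' (not opp) -> no flip
Dir SE: first cell '.' (not opp) -> no flip
All flips: (5,4)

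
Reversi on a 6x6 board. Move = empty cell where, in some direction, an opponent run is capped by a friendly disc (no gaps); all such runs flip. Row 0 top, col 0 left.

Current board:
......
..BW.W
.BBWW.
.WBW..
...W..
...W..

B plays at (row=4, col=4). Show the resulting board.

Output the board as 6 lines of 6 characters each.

Answer: ......
..BW.W
.BBWW.
.WBB..
...WB.
...W..

Derivation:
Place B at (4,4); scan 8 dirs for brackets.
Dir NW: opp run (3,3) capped by B -> flip
Dir N: first cell '.' (not opp) -> no flip
Dir NE: first cell '.' (not opp) -> no flip
Dir W: opp run (4,3), next='.' -> no flip
Dir E: first cell '.' (not opp) -> no flip
Dir SW: opp run (5,3), next=edge -> no flip
Dir S: first cell '.' (not opp) -> no flip
Dir SE: first cell '.' (not opp) -> no flip
All flips: (3,3)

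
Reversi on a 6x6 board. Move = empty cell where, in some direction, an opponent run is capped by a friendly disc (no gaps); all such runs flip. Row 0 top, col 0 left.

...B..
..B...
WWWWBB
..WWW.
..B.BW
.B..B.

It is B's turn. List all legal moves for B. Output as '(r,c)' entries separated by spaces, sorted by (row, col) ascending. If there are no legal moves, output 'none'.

Answer: (1,1) (3,0) (4,3)

Derivation:
(1,0): no bracket -> illegal
(1,1): flips 2 -> legal
(1,3): no bracket -> illegal
(1,4): no bracket -> illegal
(3,0): flips 1 -> legal
(3,1): no bracket -> illegal
(3,5): no bracket -> illegal
(4,1): no bracket -> illegal
(4,3): flips 1 -> legal
(5,5): no bracket -> illegal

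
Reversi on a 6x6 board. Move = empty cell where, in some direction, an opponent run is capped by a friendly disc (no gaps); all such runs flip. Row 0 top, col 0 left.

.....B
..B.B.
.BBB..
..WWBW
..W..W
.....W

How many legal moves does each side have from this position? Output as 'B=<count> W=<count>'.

Answer: B=5 W=5

Derivation:
-- B to move --
(2,4): no bracket -> illegal
(2,5): no bracket -> illegal
(3,1): flips 2 -> legal
(4,1): flips 1 -> legal
(4,3): flips 2 -> legal
(4,4): flips 1 -> legal
(5,1): no bracket -> illegal
(5,2): flips 2 -> legal
(5,3): no bracket -> illegal
(5,4): no bracket -> illegal
B mobility = 5
-- W to move --
(0,1): flips 3 -> legal
(0,2): flips 2 -> legal
(0,3): no bracket -> illegal
(0,4): no bracket -> illegal
(1,0): flips 1 -> legal
(1,1): flips 1 -> legal
(1,3): flips 1 -> legal
(1,5): no bracket -> illegal
(2,0): no bracket -> illegal
(2,4): no bracket -> illegal
(2,5): no bracket -> illegal
(3,0): no bracket -> illegal
(3,1): no bracket -> illegal
(4,3): no bracket -> illegal
(4,4): no bracket -> illegal
W mobility = 5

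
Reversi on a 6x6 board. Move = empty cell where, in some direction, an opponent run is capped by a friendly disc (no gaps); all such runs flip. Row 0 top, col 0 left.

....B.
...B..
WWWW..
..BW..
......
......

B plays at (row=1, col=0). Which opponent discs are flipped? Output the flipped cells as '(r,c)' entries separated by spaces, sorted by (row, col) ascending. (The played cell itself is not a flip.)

Dir NW: edge -> no flip
Dir N: first cell '.' (not opp) -> no flip
Dir NE: first cell '.' (not opp) -> no flip
Dir W: edge -> no flip
Dir E: first cell '.' (not opp) -> no flip
Dir SW: edge -> no flip
Dir S: opp run (2,0), next='.' -> no flip
Dir SE: opp run (2,1) capped by B -> flip

Answer: (2,1)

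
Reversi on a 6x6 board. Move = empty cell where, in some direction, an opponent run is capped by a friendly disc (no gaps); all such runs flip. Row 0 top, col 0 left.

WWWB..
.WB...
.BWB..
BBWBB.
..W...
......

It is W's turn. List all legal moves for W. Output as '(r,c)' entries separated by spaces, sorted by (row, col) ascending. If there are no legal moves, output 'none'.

Answer: (0,4) (1,0) (1,3) (1,4) (2,0) (2,4) (3,5) (4,0) (4,1) (4,4) (4,5)

Derivation:
(0,4): flips 1 -> legal
(1,0): flips 1 -> legal
(1,3): flips 1 -> legal
(1,4): flips 1 -> legal
(2,0): flips 2 -> legal
(2,4): flips 2 -> legal
(2,5): no bracket -> illegal
(3,5): flips 2 -> legal
(4,0): flips 1 -> legal
(4,1): flips 2 -> legal
(4,3): no bracket -> illegal
(4,4): flips 1 -> legal
(4,5): flips 3 -> legal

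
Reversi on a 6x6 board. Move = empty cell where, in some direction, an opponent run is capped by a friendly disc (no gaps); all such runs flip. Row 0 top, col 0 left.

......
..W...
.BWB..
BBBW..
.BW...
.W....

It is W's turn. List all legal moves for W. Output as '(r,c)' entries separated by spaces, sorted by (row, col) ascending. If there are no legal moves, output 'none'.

(1,0): no bracket -> illegal
(1,1): flips 3 -> legal
(1,3): flips 1 -> legal
(1,4): no bracket -> illegal
(2,0): flips 2 -> legal
(2,4): flips 1 -> legal
(3,4): flips 1 -> legal
(4,0): flips 2 -> legal
(4,3): no bracket -> illegal
(5,0): no bracket -> illegal
(5,2): no bracket -> illegal

Answer: (1,1) (1,3) (2,0) (2,4) (3,4) (4,0)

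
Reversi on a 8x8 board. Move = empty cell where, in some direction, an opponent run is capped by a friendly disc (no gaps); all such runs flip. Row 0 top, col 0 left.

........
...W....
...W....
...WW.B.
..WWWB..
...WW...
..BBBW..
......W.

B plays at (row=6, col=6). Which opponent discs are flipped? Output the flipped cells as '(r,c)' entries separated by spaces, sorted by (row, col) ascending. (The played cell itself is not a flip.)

Answer: (6,5)

Derivation:
Dir NW: first cell '.' (not opp) -> no flip
Dir N: first cell '.' (not opp) -> no flip
Dir NE: first cell '.' (not opp) -> no flip
Dir W: opp run (6,5) capped by B -> flip
Dir E: first cell '.' (not opp) -> no flip
Dir SW: first cell '.' (not opp) -> no flip
Dir S: opp run (7,6), next=edge -> no flip
Dir SE: first cell '.' (not opp) -> no flip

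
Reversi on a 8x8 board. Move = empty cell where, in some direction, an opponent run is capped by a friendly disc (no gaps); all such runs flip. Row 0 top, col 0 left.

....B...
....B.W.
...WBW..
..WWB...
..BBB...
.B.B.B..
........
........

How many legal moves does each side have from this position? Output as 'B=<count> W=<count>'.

-- B to move --
(0,5): no bracket -> illegal
(0,6): no bracket -> illegal
(0,7): flips 2 -> legal
(1,2): flips 1 -> legal
(1,3): flips 2 -> legal
(1,5): no bracket -> illegal
(1,7): no bracket -> illegal
(2,1): flips 1 -> legal
(2,2): flips 3 -> legal
(2,6): flips 1 -> legal
(2,7): no bracket -> illegal
(3,1): flips 2 -> legal
(3,5): no bracket -> illegal
(3,6): flips 1 -> legal
(4,1): flips 2 -> legal
B mobility = 9
-- W to move --
(0,3): flips 1 -> legal
(0,5): flips 1 -> legal
(1,3): no bracket -> illegal
(1,5): flips 1 -> legal
(3,1): no bracket -> illegal
(3,5): flips 1 -> legal
(4,0): no bracket -> illegal
(4,1): no bracket -> illegal
(4,5): flips 1 -> legal
(4,6): no bracket -> illegal
(5,0): no bracket -> illegal
(5,2): flips 3 -> legal
(5,4): flips 1 -> legal
(5,6): no bracket -> illegal
(6,0): flips 2 -> legal
(6,1): no bracket -> illegal
(6,2): no bracket -> illegal
(6,3): flips 2 -> legal
(6,4): no bracket -> illegal
(6,5): no bracket -> illegal
(6,6): flips 2 -> legal
W mobility = 10

Answer: B=9 W=10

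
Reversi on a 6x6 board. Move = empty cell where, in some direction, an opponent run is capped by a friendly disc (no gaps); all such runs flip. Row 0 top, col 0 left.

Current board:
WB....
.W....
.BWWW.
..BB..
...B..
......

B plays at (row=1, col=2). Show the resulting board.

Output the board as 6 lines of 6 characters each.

Answer: WB....
.WB...
.BBWW.
..BB..
...B..
......

Derivation:
Place B at (1,2); scan 8 dirs for brackets.
Dir NW: first cell 'B' (not opp) -> no flip
Dir N: first cell '.' (not opp) -> no flip
Dir NE: first cell '.' (not opp) -> no flip
Dir W: opp run (1,1), next='.' -> no flip
Dir E: first cell '.' (not opp) -> no flip
Dir SW: first cell 'B' (not opp) -> no flip
Dir S: opp run (2,2) capped by B -> flip
Dir SE: opp run (2,3), next='.' -> no flip
All flips: (2,2)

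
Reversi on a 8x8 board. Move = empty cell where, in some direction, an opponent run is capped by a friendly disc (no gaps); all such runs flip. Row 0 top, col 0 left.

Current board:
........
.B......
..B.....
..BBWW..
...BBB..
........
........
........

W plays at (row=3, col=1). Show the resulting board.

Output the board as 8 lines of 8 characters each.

Answer: ........
.B......
..B.....
.WWWWW..
...BBB..
........
........
........

Derivation:
Place W at (3,1); scan 8 dirs for brackets.
Dir NW: first cell '.' (not opp) -> no flip
Dir N: first cell '.' (not opp) -> no flip
Dir NE: opp run (2,2), next='.' -> no flip
Dir W: first cell '.' (not opp) -> no flip
Dir E: opp run (3,2) (3,3) capped by W -> flip
Dir SW: first cell '.' (not opp) -> no flip
Dir S: first cell '.' (not opp) -> no flip
Dir SE: first cell '.' (not opp) -> no flip
All flips: (3,2) (3,3)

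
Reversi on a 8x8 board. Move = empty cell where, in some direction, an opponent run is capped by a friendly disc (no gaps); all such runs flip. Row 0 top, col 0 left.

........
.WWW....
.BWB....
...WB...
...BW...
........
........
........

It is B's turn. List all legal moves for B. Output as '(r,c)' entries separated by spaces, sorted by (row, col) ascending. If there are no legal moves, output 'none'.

(0,0): no bracket -> illegal
(0,1): flips 2 -> legal
(0,2): no bracket -> illegal
(0,3): flips 2 -> legal
(0,4): no bracket -> illegal
(1,0): no bracket -> illegal
(1,4): no bracket -> illegal
(2,0): no bracket -> illegal
(2,4): no bracket -> illegal
(3,1): no bracket -> illegal
(3,2): flips 1 -> legal
(3,5): no bracket -> illegal
(4,2): no bracket -> illegal
(4,5): flips 1 -> legal
(5,3): no bracket -> illegal
(5,4): flips 1 -> legal
(5,5): no bracket -> illegal

Answer: (0,1) (0,3) (3,2) (4,5) (5,4)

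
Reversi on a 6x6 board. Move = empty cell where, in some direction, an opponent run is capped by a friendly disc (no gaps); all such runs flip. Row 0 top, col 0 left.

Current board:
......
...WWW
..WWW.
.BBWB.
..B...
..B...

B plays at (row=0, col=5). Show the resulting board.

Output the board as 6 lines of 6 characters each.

Place B at (0,5); scan 8 dirs for brackets.
Dir NW: edge -> no flip
Dir N: edge -> no flip
Dir NE: edge -> no flip
Dir W: first cell '.' (not opp) -> no flip
Dir E: edge -> no flip
Dir SW: opp run (1,4) (2,3) capped by B -> flip
Dir S: opp run (1,5), next='.' -> no flip
Dir SE: edge -> no flip
All flips: (1,4) (2,3)

Answer: .....B
...WBW
..WBW.
.BBWB.
..B...
..B...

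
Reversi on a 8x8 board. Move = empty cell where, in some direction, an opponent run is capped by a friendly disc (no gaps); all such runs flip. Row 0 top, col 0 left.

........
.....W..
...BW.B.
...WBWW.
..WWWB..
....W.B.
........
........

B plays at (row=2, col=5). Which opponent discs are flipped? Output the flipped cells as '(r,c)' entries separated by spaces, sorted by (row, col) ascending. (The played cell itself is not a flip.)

Answer: (2,4) (3,5)

Derivation:
Dir NW: first cell '.' (not opp) -> no flip
Dir N: opp run (1,5), next='.' -> no flip
Dir NE: first cell '.' (not opp) -> no flip
Dir W: opp run (2,4) capped by B -> flip
Dir E: first cell 'B' (not opp) -> no flip
Dir SW: first cell 'B' (not opp) -> no flip
Dir S: opp run (3,5) capped by B -> flip
Dir SE: opp run (3,6), next='.' -> no flip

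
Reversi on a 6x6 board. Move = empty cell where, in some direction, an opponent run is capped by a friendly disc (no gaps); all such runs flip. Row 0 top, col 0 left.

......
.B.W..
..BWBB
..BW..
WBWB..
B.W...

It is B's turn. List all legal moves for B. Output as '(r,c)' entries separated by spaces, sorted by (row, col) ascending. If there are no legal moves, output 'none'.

(0,2): flips 1 -> legal
(0,3): flips 3 -> legal
(0,4): flips 1 -> legal
(1,2): no bracket -> illegal
(1,4): flips 1 -> legal
(3,0): flips 1 -> legal
(3,1): no bracket -> illegal
(3,4): flips 1 -> legal
(4,4): flips 1 -> legal
(5,1): flips 2 -> legal
(5,3): no bracket -> illegal

Answer: (0,2) (0,3) (0,4) (1,4) (3,0) (3,4) (4,4) (5,1)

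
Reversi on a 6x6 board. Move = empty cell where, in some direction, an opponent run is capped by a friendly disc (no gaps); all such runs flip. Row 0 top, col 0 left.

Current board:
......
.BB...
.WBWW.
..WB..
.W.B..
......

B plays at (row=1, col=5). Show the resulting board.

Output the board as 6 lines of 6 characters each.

Answer: ......
.BB..B
.WBWB.
..WB..
.W.B..
......

Derivation:
Place B at (1,5); scan 8 dirs for brackets.
Dir NW: first cell '.' (not opp) -> no flip
Dir N: first cell '.' (not opp) -> no flip
Dir NE: edge -> no flip
Dir W: first cell '.' (not opp) -> no flip
Dir E: edge -> no flip
Dir SW: opp run (2,4) capped by B -> flip
Dir S: first cell '.' (not opp) -> no flip
Dir SE: edge -> no flip
All flips: (2,4)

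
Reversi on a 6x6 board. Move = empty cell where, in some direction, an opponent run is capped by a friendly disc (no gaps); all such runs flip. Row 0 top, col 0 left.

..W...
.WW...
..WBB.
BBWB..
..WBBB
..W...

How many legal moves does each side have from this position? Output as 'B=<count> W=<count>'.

-- B to move --
(0,0): flips 2 -> legal
(0,1): flips 1 -> legal
(0,3): no bracket -> illegal
(1,0): no bracket -> illegal
(1,3): flips 1 -> legal
(2,0): no bracket -> illegal
(2,1): flips 2 -> legal
(4,1): flips 2 -> legal
(5,1): flips 1 -> legal
(5,3): flips 1 -> legal
B mobility = 7
-- W to move --
(1,3): no bracket -> illegal
(1,4): flips 1 -> legal
(1,5): flips 2 -> legal
(2,0): flips 1 -> legal
(2,1): no bracket -> illegal
(2,5): flips 2 -> legal
(3,4): flips 3 -> legal
(3,5): no bracket -> illegal
(4,0): flips 1 -> legal
(4,1): no bracket -> illegal
(5,3): no bracket -> illegal
(5,4): flips 1 -> legal
(5,5): flips 2 -> legal
W mobility = 8

Answer: B=7 W=8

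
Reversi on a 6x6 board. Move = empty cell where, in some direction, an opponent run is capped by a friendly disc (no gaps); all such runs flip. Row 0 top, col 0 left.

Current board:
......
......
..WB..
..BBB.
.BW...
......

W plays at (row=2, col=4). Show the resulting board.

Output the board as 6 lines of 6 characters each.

Place W at (2,4); scan 8 dirs for brackets.
Dir NW: first cell '.' (not opp) -> no flip
Dir N: first cell '.' (not opp) -> no flip
Dir NE: first cell '.' (not opp) -> no flip
Dir W: opp run (2,3) capped by W -> flip
Dir E: first cell '.' (not opp) -> no flip
Dir SW: opp run (3,3) capped by W -> flip
Dir S: opp run (3,4), next='.' -> no flip
Dir SE: first cell '.' (not opp) -> no flip
All flips: (2,3) (3,3)

Answer: ......
......
..WWW.
..BWB.
.BW...
......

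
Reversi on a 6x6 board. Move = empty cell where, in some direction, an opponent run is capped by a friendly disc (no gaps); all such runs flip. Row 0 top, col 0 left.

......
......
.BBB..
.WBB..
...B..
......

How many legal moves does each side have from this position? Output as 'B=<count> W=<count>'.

Answer: B=3 W=3

Derivation:
-- B to move --
(2,0): no bracket -> illegal
(3,0): flips 1 -> legal
(4,0): flips 1 -> legal
(4,1): flips 1 -> legal
(4,2): no bracket -> illegal
B mobility = 3
-- W to move --
(1,0): no bracket -> illegal
(1,1): flips 1 -> legal
(1,2): no bracket -> illegal
(1,3): flips 1 -> legal
(1,4): no bracket -> illegal
(2,0): no bracket -> illegal
(2,4): no bracket -> illegal
(3,0): no bracket -> illegal
(3,4): flips 2 -> legal
(4,1): no bracket -> illegal
(4,2): no bracket -> illegal
(4,4): no bracket -> illegal
(5,2): no bracket -> illegal
(5,3): no bracket -> illegal
(5,4): no bracket -> illegal
W mobility = 3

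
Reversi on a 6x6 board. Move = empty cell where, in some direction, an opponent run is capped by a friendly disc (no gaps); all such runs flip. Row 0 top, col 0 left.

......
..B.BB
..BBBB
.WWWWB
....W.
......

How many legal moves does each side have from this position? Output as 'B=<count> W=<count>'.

Answer: B=9 W=6

Derivation:
-- B to move --
(2,0): no bracket -> illegal
(2,1): no bracket -> illegal
(3,0): flips 4 -> legal
(4,0): flips 1 -> legal
(4,1): flips 1 -> legal
(4,2): flips 2 -> legal
(4,3): flips 2 -> legal
(4,5): flips 1 -> legal
(5,3): flips 1 -> legal
(5,4): flips 2 -> legal
(5,5): flips 2 -> legal
B mobility = 9
-- W to move --
(0,1): flips 2 -> legal
(0,2): flips 2 -> legal
(0,3): no bracket -> illegal
(0,4): flips 2 -> legal
(0,5): flips 2 -> legal
(1,1): flips 1 -> legal
(1,3): flips 2 -> legal
(2,1): no bracket -> illegal
(4,5): no bracket -> illegal
W mobility = 6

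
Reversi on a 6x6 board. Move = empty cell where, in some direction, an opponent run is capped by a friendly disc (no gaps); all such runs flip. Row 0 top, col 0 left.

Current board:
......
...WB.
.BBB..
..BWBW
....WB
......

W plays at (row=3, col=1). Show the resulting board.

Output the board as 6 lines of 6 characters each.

Answer: ......
...WB.
.BWB..
.WWWBW
....WB
......

Derivation:
Place W at (3,1); scan 8 dirs for brackets.
Dir NW: first cell '.' (not opp) -> no flip
Dir N: opp run (2,1), next='.' -> no flip
Dir NE: opp run (2,2) capped by W -> flip
Dir W: first cell '.' (not opp) -> no flip
Dir E: opp run (3,2) capped by W -> flip
Dir SW: first cell '.' (not opp) -> no flip
Dir S: first cell '.' (not opp) -> no flip
Dir SE: first cell '.' (not opp) -> no flip
All flips: (2,2) (3,2)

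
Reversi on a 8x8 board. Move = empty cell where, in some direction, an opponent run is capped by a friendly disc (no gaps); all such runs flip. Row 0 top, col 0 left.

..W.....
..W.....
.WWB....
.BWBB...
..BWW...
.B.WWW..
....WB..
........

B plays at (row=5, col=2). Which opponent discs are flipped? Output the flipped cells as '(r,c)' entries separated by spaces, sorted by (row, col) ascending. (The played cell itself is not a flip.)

Dir NW: first cell '.' (not opp) -> no flip
Dir N: first cell 'B' (not opp) -> no flip
Dir NE: opp run (4,3) capped by B -> flip
Dir W: first cell 'B' (not opp) -> no flip
Dir E: opp run (5,3) (5,4) (5,5), next='.' -> no flip
Dir SW: first cell '.' (not opp) -> no flip
Dir S: first cell '.' (not opp) -> no flip
Dir SE: first cell '.' (not opp) -> no flip

Answer: (4,3)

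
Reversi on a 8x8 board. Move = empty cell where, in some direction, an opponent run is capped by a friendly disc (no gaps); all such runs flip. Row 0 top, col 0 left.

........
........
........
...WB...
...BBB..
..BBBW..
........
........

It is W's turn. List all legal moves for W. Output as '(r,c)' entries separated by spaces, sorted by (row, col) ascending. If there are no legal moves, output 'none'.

Answer: (3,5) (5,1) (6,3)

Derivation:
(2,3): no bracket -> illegal
(2,4): no bracket -> illegal
(2,5): no bracket -> illegal
(3,2): no bracket -> illegal
(3,5): flips 2 -> legal
(3,6): no bracket -> illegal
(4,1): no bracket -> illegal
(4,2): no bracket -> illegal
(4,6): no bracket -> illegal
(5,1): flips 3 -> legal
(5,6): no bracket -> illegal
(6,1): no bracket -> illegal
(6,2): no bracket -> illegal
(6,3): flips 2 -> legal
(6,4): no bracket -> illegal
(6,5): no bracket -> illegal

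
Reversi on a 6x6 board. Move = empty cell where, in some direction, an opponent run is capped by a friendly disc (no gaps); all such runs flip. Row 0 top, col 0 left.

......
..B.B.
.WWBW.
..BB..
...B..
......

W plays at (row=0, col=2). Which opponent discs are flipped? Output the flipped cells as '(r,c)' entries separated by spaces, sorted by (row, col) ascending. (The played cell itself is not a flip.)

Answer: (1,2)

Derivation:
Dir NW: edge -> no flip
Dir N: edge -> no flip
Dir NE: edge -> no flip
Dir W: first cell '.' (not opp) -> no flip
Dir E: first cell '.' (not opp) -> no flip
Dir SW: first cell '.' (not opp) -> no flip
Dir S: opp run (1,2) capped by W -> flip
Dir SE: first cell '.' (not opp) -> no flip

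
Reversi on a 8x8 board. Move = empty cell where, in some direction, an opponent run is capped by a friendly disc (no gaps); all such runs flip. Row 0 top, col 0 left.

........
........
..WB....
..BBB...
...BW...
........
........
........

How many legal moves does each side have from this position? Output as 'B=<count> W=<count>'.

-- B to move --
(1,1): flips 1 -> legal
(1,2): flips 1 -> legal
(1,3): no bracket -> illegal
(2,1): flips 1 -> legal
(3,1): no bracket -> illegal
(3,5): no bracket -> illegal
(4,5): flips 1 -> legal
(5,3): no bracket -> illegal
(5,4): flips 1 -> legal
(5,5): flips 1 -> legal
B mobility = 6
-- W to move --
(1,2): no bracket -> illegal
(1,3): no bracket -> illegal
(1,4): no bracket -> illegal
(2,1): no bracket -> illegal
(2,4): flips 2 -> legal
(2,5): no bracket -> illegal
(3,1): no bracket -> illegal
(3,5): no bracket -> illegal
(4,1): no bracket -> illegal
(4,2): flips 2 -> legal
(4,5): no bracket -> illegal
(5,2): no bracket -> illegal
(5,3): no bracket -> illegal
(5,4): no bracket -> illegal
W mobility = 2

Answer: B=6 W=2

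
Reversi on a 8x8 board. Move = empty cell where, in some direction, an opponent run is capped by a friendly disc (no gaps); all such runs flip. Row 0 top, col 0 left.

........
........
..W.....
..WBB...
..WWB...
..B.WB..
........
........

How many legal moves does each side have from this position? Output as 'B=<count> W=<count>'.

Answer: B=7 W=9

Derivation:
-- B to move --
(1,1): flips 1 -> legal
(1,2): flips 3 -> legal
(1,3): no bracket -> illegal
(2,1): no bracket -> illegal
(2,3): no bracket -> illegal
(3,1): flips 1 -> legal
(4,1): flips 2 -> legal
(4,5): no bracket -> illegal
(5,1): flips 1 -> legal
(5,3): flips 2 -> legal
(6,3): no bracket -> illegal
(6,4): flips 1 -> legal
(6,5): no bracket -> illegal
B mobility = 7
-- W to move --
(2,3): flips 1 -> legal
(2,4): flips 3 -> legal
(2,5): flips 1 -> legal
(3,5): flips 2 -> legal
(4,1): no bracket -> illegal
(4,5): flips 1 -> legal
(4,6): no bracket -> illegal
(5,1): no bracket -> illegal
(5,3): no bracket -> illegal
(5,6): flips 1 -> legal
(6,1): flips 1 -> legal
(6,2): flips 1 -> legal
(6,3): no bracket -> illegal
(6,4): no bracket -> illegal
(6,5): no bracket -> illegal
(6,6): flips 3 -> legal
W mobility = 9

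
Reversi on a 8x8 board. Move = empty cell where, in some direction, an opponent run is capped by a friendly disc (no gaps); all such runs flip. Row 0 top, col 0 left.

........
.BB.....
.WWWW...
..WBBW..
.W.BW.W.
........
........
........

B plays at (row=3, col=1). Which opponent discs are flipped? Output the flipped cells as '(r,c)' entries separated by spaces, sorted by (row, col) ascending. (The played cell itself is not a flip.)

Answer: (2,1) (3,2)

Derivation:
Dir NW: first cell '.' (not opp) -> no flip
Dir N: opp run (2,1) capped by B -> flip
Dir NE: opp run (2,2), next='.' -> no flip
Dir W: first cell '.' (not opp) -> no flip
Dir E: opp run (3,2) capped by B -> flip
Dir SW: first cell '.' (not opp) -> no flip
Dir S: opp run (4,1), next='.' -> no flip
Dir SE: first cell '.' (not opp) -> no flip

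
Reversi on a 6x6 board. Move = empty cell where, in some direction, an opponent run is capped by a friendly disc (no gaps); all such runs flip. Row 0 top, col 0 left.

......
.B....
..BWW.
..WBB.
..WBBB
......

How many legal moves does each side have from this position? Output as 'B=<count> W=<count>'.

-- B to move --
(1,2): flips 1 -> legal
(1,3): flips 1 -> legal
(1,4): flips 1 -> legal
(1,5): flips 1 -> legal
(2,1): flips 1 -> legal
(2,5): flips 2 -> legal
(3,1): flips 1 -> legal
(3,5): no bracket -> illegal
(4,1): flips 1 -> legal
(5,1): flips 1 -> legal
(5,2): flips 2 -> legal
(5,3): no bracket -> illegal
B mobility = 10
-- W to move --
(0,0): no bracket -> illegal
(0,1): no bracket -> illegal
(0,2): no bracket -> illegal
(1,0): no bracket -> illegal
(1,2): flips 1 -> legal
(1,3): no bracket -> illegal
(2,0): no bracket -> illegal
(2,1): flips 1 -> legal
(2,5): no bracket -> illegal
(3,1): no bracket -> illegal
(3,5): flips 2 -> legal
(5,2): no bracket -> illegal
(5,3): flips 2 -> legal
(5,4): flips 3 -> legal
(5,5): no bracket -> illegal
W mobility = 5

Answer: B=10 W=5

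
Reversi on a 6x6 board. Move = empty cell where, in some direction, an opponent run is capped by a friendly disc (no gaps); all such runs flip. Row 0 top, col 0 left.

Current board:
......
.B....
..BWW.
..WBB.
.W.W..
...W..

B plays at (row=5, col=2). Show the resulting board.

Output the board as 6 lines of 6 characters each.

Answer: ......
.B....
..BWW.
..WBB.
.W.B..
..BW..

Derivation:
Place B at (5,2); scan 8 dirs for brackets.
Dir NW: opp run (4,1), next='.' -> no flip
Dir N: first cell '.' (not opp) -> no flip
Dir NE: opp run (4,3) capped by B -> flip
Dir W: first cell '.' (not opp) -> no flip
Dir E: opp run (5,3), next='.' -> no flip
Dir SW: edge -> no flip
Dir S: edge -> no flip
Dir SE: edge -> no flip
All flips: (4,3)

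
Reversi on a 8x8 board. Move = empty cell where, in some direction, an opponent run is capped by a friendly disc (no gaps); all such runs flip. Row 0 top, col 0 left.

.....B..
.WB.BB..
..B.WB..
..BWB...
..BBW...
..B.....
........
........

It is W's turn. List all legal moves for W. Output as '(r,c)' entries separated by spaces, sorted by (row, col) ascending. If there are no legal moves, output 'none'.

(0,1): no bracket -> illegal
(0,2): no bracket -> illegal
(0,3): no bracket -> illegal
(0,4): flips 1 -> legal
(0,6): flips 1 -> legal
(1,3): flips 1 -> legal
(1,6): no bracket -> illegal
(2,1): no bracket -> illegal
(2,3): no bracket -> illegal
(2,6): flips 1 -> legal
(3,1): flips 1 -> legal
(3,5): flips 1 -> legal
(3,6): no bracket -> illegal
(4,1): flips 2 -> legal
(4,5): no bracket -> illegal
(5,1): flips 1 -> legal
(5,3): flips 1 -> legal
(5,4): no bracket -> illegal
(6,1): no bracket -> illegal
(6,2): no bracket -> illegal
(6,3): no bracket -> illegal

Answer: (0,4) (0,6) (1,3) (2,6) (3,1) (3,5) (4,1) (5,1) (5,3)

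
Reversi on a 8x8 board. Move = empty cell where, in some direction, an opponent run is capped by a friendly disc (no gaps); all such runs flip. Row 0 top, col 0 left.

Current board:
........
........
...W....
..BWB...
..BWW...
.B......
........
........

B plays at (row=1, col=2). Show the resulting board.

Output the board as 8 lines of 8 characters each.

Answer: ........
..B.....
...B....
..BWB...
..BWW...
.B......
........
........

Derivation:
Place B at (1,2); scan 8 dirs for brackets.
Dir NW: first cell '.' (not opp) -> no flip
Dir N: first cell '.' (not opp) -> no flip
Dir NE: first cell '.' (not opp) -> no flip
Dir W: first cell '.' (not opp) -> no flip
Dir E: first cell '.' (not opp) -> no flip
Dir SW: first cell '.' (not opp) -> no flip
Dir S: first cell '.' (not opp) -> no flip
Dir SE: opp run (2,3) capped by B -> flip
All flips: (2,3)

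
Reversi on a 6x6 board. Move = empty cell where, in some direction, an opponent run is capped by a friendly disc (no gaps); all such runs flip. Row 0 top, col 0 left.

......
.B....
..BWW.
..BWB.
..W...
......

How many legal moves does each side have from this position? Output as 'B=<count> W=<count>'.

-- B to move --
(1,2): flips 1 -> legal
(1,3): no bracket -> illegal
(1,4): flips 2 -> legal
(1,5): no bracket -> illegal
(2,5): flips 2 -> legal
(3,1): no bracket -> illegal
(3,5): no bracket -> illegal
(4,1): no bracket -> illegal
(4,3): no bracket -> illegal
(4,4): flips 1 -> legal
(5,1): no bracket -> illegal
(5,2): flips 1 -> legal
(5,3): no bracket -> illegal
B mobility = 5
-- W to move --
(0,0): flips 2 -> legal
(0,1): no bracket -> illegal
(0,2): no bracket -> illegal
(1,0): no bracket -> illegal
(1,2): flips 2 -> legal
(1,3): no bracket -> illegal
(2,0): no bracket -> illegal
(2,1): flips 1 -> legal
(2,5): no bracket -> illegal
(3,1): flips 1 -> legal
(3,5): flips 1 -> legal
(4,1): flips 1 -> legal
(4,3): no bracket -> illegal
(4,4): flips 1 -> legal
(4,5): flips 1 -> legal
W mobility = 8

Answer: B=5 W=8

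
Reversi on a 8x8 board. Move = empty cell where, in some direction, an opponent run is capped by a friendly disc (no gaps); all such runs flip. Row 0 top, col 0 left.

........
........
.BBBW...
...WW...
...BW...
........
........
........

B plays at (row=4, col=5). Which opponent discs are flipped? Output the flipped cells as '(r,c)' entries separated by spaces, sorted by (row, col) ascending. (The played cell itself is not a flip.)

Answer: (3,4) (4,4)

Derivation:
Dir NW: opp run (3,4) capped by B -> flip
Dir N: first cell '.' (not opp) -> no flip
Dir NE: first cell '.' (not opp) -> no flip
Dir W: opp run (4,4) capped by B -> flip
Dir E: first cell '.' (not opp) -> no flip
Dir SW: first cell '.' (not opp) -> no flip
Dir S: first cell '.' (not opp) -> no flip
Dir SE: first cell '.' (not opp) -> no flip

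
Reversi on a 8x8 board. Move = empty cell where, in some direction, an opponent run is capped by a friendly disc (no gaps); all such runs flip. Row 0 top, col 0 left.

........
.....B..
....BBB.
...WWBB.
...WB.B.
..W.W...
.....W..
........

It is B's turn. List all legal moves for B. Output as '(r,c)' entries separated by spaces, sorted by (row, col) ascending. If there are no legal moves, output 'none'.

(2,2): flips 1 -> legal
(2,3): no bracket -> illegal
(3,2): flips 2 -> legal
(4,1): no bracket -> illegal
(4,2): flips 2 -> legal
(4,5): no bracket -> illegal
(5,1): no bracket -> illegal
(5,3): no bracket -> illegal
(5,5): no bracket -> illegal
(5,6): no bracket -> illegal
(6,1): flips 3 -> legal
(6,2): no bracket -> illegal
(6,3): no bracket -> illegal
(6,4): flips 1 -> legal
(6,6): no bracket -> illegal
(7,4): no bracket -> illegal
(7,5): no bracket -> illegal
(7,6): no bracket -> illegal

Answer: (2,2) (3,2) (4,2) (6,1) (6,4)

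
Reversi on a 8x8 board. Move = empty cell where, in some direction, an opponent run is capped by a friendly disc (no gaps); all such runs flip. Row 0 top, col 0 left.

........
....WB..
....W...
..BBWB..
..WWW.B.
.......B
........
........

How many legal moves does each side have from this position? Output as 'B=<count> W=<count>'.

-- B to move --
(0,3): no bracket -> illegal
(0,4): no bracket -> illegal
(0,5): no bracket -> illegal
(1,3): flips 2 -> legal
(2,3): no bracket -> illegal
(2,5): no bracket -> illegal
(3,1): no bracket -> illegal
(4,1): no bracket -> illegal
(4,5): no bracket -> illegal
(5,1): flips 1 -> legal
(5,2): flips 1 -> legal
(5,3): flips 2 -> legal
(5,4): flips 1 -> legal
(5,5): flips 1 -> legal
B mobility = 6
-- W to move --
(0,4): no bracket -> illegal
(0,5): no bracket -> illegal
(0,6): flips 1 -> legal
(1,6): flips 1 -> legal
(2,1): flips 1 -> legal
(2,2): flips 2 -> legal
(2,3): flips 1 -> legal
(2,5): no bracket -> illegal
(2,6): flips 1 -> legal
(3,1): flips 2 -> legal
(3,6): flips 1 -> legal
(3,7): no bracket -> illegal
(4,1): no bracket -> illegal
(4,5): no bracket -> illegal
(4,7): no bracket -> illegal
(5,5): no bracket -> illegal
(5,6): no bracket -> illegal
(6,6): no bracket -> illegal
(6,7): no bracket -> illegal
W mobility = 8

Answer: B=6 W=8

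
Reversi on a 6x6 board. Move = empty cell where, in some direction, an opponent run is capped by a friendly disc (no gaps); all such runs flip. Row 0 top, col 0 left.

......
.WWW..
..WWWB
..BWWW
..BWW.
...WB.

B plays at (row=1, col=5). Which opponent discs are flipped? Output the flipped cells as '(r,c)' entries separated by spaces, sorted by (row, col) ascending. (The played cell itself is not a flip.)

Answer: (2,4) (3,3)

Derivation:
Dir NW: first cell '.' (not opp) -> no flip
Dir N: first cell '.' (not opp) -> no flip
Dir NE: edge -> no flip
Dir W: first cell '.' (not opp) -> no flip
Dir E: edge -> no flip
Dir SW: opp run (2,4) (3,3) capped by B -> flip
Dir S: first cell 'B' (not opp) -> no flip
Dir SE: edge -> no flip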